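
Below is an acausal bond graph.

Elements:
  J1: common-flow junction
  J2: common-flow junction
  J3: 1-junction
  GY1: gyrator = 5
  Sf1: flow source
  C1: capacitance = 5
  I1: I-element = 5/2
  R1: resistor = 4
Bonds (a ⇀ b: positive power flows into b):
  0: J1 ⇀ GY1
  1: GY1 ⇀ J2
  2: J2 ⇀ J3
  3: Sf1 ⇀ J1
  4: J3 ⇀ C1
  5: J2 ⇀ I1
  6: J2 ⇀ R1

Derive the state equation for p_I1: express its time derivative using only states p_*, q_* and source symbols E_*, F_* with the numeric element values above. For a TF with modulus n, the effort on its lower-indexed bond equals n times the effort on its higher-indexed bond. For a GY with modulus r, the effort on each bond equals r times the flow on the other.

β3 →Sf1  (source Sf1 imposes f)
β0 →J1  (common-f at J1 fixed by 3)
β1 →J2  (GY GY1: same side as bond 0)
β4 →J3  (C1: C, integral causality)
β2 →J2  (J3: last free bond brings flow in)
β5 →I1  (I1 integral (f out))
β6 →J2  (common-f at J2 fixed by 5)

dp_I1/dt = 5*F_Sf1 - 8*p_I1/5 - q_C1/5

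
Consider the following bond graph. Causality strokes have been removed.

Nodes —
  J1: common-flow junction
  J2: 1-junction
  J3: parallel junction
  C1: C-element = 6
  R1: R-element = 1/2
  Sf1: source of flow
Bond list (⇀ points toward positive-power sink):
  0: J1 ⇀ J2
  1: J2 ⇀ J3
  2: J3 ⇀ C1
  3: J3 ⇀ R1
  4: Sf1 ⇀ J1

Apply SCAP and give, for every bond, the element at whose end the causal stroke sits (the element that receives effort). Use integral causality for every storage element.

β4 |Sf1  (Sf1 fixes flow; stroke at Sf1)
β0 |J1  (common-f at J1 fixed by 4)
β1 |J2  (1-jn J2 has f-setter on 0)
β2 |J3  (C1 outputs effort q/C1)
β3 |R1  (common-e at J3 fixed by 2)

bond 0 →J1
bond 1 →J2
bond 2 →J3
bond 3 →R1
bond 4 →Sf1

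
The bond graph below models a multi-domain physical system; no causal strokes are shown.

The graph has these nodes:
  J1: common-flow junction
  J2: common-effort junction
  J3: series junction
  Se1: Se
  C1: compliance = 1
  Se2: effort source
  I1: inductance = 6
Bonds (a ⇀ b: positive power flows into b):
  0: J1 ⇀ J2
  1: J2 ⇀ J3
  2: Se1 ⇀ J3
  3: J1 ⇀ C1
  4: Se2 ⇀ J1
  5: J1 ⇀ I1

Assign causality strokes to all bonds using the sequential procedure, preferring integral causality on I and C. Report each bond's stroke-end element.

b0 |J1
b1 |J2
b2 |J3
b3 |J1
b4 |J1
b5 |I1

#2 stroke at J3  (Se1: effort source, stroke at far end)
#4 stroke at J1  (Se2 (Se) sets effort on bond)
#1 stroke at J2  (closing 1-jn rule on J3)
#0 stroke at J1  (0-jn J2 has e-setter on 1)
#3 stroke at J1  (prefer integral on C1)
#5 stroke at I1  (J1: last free bond brings flow in)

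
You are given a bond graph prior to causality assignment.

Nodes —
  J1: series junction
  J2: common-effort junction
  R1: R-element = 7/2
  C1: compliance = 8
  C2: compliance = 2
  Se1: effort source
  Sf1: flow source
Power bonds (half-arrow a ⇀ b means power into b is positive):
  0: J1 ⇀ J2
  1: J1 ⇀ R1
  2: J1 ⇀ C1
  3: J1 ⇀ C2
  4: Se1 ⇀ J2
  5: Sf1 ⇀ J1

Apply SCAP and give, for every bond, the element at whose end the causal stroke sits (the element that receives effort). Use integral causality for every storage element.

bond 4 →J2  (Se1 fixes effort; stroke away)
bond 5 →Sf1  (source Sf1 imposes f)
bond 0 →J1  (J1: bond 5 brought flow, rest push out)
bond 1 →J1  (J1: bond 5 brought flow, rest push out)
bond 2 →J1  (J1 flow already set via bond 5)
bond 3 →J1  (J1 flow already set via bond 5)

bond 0 →J1
bond 1 →J1
bond 2 →J1
bond 3 →J1
bond 4 →J2
bond 5 →Sf1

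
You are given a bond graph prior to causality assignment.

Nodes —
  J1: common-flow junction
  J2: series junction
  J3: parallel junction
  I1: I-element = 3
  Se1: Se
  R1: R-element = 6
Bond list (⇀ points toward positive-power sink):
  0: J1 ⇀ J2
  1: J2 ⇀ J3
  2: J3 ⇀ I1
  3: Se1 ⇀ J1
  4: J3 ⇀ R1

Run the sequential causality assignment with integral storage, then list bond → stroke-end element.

bond 0 stroke at J2
bond 1 stroke at J3
bond 2 stroke at I1
bond 3 stroke at J1
bond 4 stroke at R1

β3 stroke→J1  (Se1 (Se) sets effort on bond)
β0 stroke→J2  (only one flow-in slot at J1)
β1 stroke→J3  (only one flow-in slot at J2)
β2 stroke→I1  (J3 effort already set via bond 1)
β4 stroke→R1  (0-jn J3 has e-setter on 1)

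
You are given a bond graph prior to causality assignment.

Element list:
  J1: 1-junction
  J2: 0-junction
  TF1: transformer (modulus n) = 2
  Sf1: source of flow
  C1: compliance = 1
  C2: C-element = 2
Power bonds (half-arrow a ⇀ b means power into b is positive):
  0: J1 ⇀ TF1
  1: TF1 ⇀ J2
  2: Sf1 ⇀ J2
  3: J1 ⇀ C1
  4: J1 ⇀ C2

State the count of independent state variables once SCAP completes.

bond 2 |Sf1  (source Sf1 imposes f)
bond 1 |J2  (closing 0-jn rule on J2)
bond 0 |TF1  (through TF1, causality passes straight; one stroke at TF1)
bond 3 |J1  (J1 flow already set via bond 0)
bond 4 |J1  (J1: bond 0 brought flow, rest push out)

2  (C1, C2 all integral)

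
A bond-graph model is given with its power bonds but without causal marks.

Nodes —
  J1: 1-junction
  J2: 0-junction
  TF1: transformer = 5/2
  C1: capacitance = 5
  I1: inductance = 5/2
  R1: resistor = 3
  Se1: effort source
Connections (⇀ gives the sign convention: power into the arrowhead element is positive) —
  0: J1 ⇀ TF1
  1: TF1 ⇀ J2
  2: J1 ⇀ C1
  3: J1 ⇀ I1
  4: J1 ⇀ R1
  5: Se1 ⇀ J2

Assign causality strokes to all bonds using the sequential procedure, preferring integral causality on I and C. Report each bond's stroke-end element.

bond 5 →J2  (Se1 fixes effort; stroke away)
bond 1 →TF1  (J2: bond 5 brought effort, rest push out)
bond 0 →J1  (TF1 one-in-one-out from 1)
bond 2 →J1  (C1 integral (e out))
bond 3 →I1  (I1: I, integral causality)
bond 4 →J1  (common-f at J1 fixed by 3)

bond 0 stroke→J1
bond 1 stroke→TF1
bond 2 stroke→J1
bond 3 stroke→I1
bond 4 stroke→J1
bond 5 stroke→J2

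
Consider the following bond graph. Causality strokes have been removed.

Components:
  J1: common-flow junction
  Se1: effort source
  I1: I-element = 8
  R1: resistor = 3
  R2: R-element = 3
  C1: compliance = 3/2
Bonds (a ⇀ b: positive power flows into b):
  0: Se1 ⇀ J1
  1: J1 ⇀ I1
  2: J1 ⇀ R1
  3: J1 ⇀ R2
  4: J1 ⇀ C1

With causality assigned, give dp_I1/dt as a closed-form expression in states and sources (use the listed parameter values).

β0 →J1  (source Se1 imposes e)
β1 →I1  (I1 integral (f out))
β2 →J1  (common-f at J1 fixed by 1)
β3 →J1  (J1: bond 1 brought flow, rest push out)
β4 →J1  (1-jn J1 has f-setter on 1)

dp_I1/dt = E_Se1 - 3*p_I1/4 - 2*q_C1/3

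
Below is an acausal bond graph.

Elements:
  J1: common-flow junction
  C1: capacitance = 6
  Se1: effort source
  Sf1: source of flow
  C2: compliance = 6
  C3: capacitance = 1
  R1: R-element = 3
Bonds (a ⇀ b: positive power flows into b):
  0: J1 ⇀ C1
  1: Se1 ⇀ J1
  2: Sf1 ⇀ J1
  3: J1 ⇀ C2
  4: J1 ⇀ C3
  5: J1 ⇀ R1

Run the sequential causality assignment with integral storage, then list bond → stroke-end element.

b1 |J1  (Se1 fixes effort; stroke away)
b2 |Sf1  (source Sf1 imposes f)
b0 |J1  (1-jn J1 has f-setter on 2)
b3 |J1  (J1 flow already set via bond 2)
b4 |J1  (J1 flow already set via bond 2)
b5 |J1  (common-f at J1 fixed by 2)

#0 →J1
#1 →J1
#2 →Sf1
#3 →J1
#4 →J1
#5 →J1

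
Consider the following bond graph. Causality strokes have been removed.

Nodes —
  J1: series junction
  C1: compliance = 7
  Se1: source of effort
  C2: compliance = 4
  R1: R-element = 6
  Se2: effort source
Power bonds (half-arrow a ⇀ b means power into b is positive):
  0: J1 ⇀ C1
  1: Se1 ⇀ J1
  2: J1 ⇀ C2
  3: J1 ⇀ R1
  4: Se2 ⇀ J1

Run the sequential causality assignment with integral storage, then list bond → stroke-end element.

β1 |J1  (source Se1 imposes e)
β4 |J1  (Se2 (Se) sets effort on bond)
β0 |J1  (C1 integral (e out))
β2 |J1  (prefer integral on C2)
β3 |R1  (J1: last free bond brings flow in)

b0 stroke→J1
b1 stroke→J1
b2 stroke→J1
b3 stroke→R1
b4 stroke→J1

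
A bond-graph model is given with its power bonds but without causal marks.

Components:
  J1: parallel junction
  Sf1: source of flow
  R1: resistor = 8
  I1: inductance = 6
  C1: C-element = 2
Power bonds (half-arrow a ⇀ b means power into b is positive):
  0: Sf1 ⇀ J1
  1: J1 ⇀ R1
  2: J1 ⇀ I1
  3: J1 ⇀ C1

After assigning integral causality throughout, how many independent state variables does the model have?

bond 0 |Sf1  (Sf1 (Sf) sets flow on bond)
bond 2 |I1  (I1: I, integral causality)
bond 3 |J1  (C1 outputs effort q/C1)
bond 1 |R1  (common-e at J1 fixed by 3)

2  (C1, I1 all integral)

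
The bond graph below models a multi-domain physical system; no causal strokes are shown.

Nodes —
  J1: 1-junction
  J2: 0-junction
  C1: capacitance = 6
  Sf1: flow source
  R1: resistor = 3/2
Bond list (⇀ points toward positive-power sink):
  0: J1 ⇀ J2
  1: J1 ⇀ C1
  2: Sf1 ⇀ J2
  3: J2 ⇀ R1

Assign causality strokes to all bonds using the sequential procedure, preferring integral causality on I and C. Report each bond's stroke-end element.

b2 stroke→Sf1  (Sf1: flow source, stroke at near end)
b1 stroke→J1  (C1 outputs effort q/C1)
b0 stroke→J2  (J1 needs exactly one f-in)
b3 stroke→R1  (common-e at J2 fixed by 0)

b0 |J2
b1 |J1
b2 |Sf1
b3 |R1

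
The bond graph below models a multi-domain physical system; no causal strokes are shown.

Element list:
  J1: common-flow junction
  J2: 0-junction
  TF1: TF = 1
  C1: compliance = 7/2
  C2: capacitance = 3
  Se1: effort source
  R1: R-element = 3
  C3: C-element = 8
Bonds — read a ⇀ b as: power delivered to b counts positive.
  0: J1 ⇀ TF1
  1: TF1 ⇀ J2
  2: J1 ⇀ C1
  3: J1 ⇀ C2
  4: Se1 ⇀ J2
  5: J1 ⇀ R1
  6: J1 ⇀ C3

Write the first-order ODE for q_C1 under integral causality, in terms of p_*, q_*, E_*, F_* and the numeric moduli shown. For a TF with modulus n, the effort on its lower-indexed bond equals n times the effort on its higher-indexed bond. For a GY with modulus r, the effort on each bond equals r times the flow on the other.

β4 stroke→J2  (Se1: effort source, stroke at far end)
β1 stroke→TF1  (J2 effort already set via bond 4)
β0 stroke→J1  (TF TF1: opposite of bond 1)
β2 stroke→J1  (C1 integral (e out))
β3 stroke→J1  (C2 outputs effort q/C2)
β6 stroke→J1  (prefer integral on C3)
β5 stroke→R1  (J1: last free bond brings flow in)

dq_C1/dt = -E_Se1/3 - 2*q_C1/21 - q_C2/9 - q_C3/24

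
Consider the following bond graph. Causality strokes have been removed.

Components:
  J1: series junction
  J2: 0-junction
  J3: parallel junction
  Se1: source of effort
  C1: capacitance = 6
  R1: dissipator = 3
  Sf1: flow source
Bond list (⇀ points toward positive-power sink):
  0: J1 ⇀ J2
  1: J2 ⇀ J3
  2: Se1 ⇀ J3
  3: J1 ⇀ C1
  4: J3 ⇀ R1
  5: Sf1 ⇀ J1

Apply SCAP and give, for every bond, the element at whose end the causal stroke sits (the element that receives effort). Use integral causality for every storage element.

b0 stroke→J1
b1 stroke→J2
b2 stroke→J3
b3 stroke→J1
b4 stroke→R1
b5 stroke→Sf1

β2 stroke at J3  (source Se1 imposes e)
β5 stroke at Sf1  (Sf1: flow source, stroke at near end)
β0 stroke at J1  (J1 flow already set via bond 5)
β3 stroke at J1  (J1 flow already set via bond 5)
β1 stroke at J2  (only one effort-in slot at J2)
β4 stroke at R1  (common-e at J3 fixed by 2)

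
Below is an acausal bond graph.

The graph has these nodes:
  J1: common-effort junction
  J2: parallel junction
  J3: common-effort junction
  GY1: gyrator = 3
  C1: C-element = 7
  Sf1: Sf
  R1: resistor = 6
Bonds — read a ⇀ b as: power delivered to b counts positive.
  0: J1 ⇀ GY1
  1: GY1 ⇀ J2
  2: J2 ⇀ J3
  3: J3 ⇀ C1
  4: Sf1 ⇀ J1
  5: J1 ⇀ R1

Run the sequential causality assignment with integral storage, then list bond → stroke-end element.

bond 4 stroke→Sf1  (Sf1: flow source, stroke at near end)
bond 3 stroke→J3  (C1 outputs effort q/C1)
bond 2 stroke→J2  (J3 effort already set via bond 3)
bond 1 stroke→GY1  (J2 effort already set via bond 2)
bond 0 stroke→GY1  (through GY1, causality inverts; strokes same side of GY1)
bond 5 stroke→J1  (J1: last free bond brings effort in)

b0 stroke→GY1
b1 stroke→GY1
b2 stroke→J2
b3 stroke→J3
b4 stroke→Sf1
b5 stroke→J1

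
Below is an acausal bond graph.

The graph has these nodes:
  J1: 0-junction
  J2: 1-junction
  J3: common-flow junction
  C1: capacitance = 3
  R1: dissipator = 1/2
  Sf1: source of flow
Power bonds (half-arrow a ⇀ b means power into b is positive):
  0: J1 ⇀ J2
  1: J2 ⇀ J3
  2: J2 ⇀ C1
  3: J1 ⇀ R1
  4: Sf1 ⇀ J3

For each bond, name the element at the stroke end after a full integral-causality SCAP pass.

bond 4 stroke at Sf1  (Sf1 fixes flow; stroke at Sf1)
bond 1 stroke at J3  (common-f at J3 fixed by 4)
bond 0 stroke at J2  (common-f at J2 fixed by 1)
bond 2 stroke at J2  (1-jn J2 has f-setter on 1)
bond 3 stroke at J1  (J1: last free bond brings effort in)

b0 stroke→J2
b1 stroke→J3
b2 stroke→J2
b3 stroke→J1
b4 stroke→Sf1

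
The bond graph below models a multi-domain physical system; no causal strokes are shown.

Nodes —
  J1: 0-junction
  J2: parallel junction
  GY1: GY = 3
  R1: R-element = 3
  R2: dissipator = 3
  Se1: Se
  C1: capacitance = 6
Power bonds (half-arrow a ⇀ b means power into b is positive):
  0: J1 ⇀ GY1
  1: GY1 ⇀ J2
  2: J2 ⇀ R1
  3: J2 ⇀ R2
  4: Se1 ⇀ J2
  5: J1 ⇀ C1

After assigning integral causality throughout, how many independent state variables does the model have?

β4 |J2  (source Se1 imposes e)
β1 |GY1  (0-jn J2 has e-setter on 4)
β2 |R1  (J2 effort already set via bond 4)
β3 |R2  (common-e at J2 fixed by 4)
β0 |GY1  (GY1 both-in/both-out from 1)
β5 |J1  (only one effort-in slot at J1)

1  (C1 all integral)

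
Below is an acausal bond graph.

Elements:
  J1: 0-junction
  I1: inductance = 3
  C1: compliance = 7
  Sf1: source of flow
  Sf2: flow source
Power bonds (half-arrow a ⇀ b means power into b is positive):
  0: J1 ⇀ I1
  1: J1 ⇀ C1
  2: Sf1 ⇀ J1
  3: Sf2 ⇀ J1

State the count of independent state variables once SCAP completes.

2  (C1, I1 all integral)

#2 →Sf1  (source Sf1 imposes f)
#3 →Sf2  (Sf2 fixes flow; stroke at Sf2)
#0 →I1  (I1: I, integral causality)
#1 →J1  (closing 0-jn rule on J1)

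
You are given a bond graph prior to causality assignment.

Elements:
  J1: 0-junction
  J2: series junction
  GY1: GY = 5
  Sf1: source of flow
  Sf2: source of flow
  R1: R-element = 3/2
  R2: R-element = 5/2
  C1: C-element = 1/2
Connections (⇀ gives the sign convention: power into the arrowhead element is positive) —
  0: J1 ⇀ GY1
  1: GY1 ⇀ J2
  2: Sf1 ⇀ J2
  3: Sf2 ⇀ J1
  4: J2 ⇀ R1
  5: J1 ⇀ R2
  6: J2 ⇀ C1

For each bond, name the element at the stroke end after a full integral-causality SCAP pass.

bond 0 →J1
bond 1 →J2
bond 2 →Sf1
bond 3 →Sf2
bond 4 →J2
bond 5 →R2
bond 6 →J2

b2 |Sf1  (Sf1: flow source, stroke at near end)
b3 |Sf2  (Sf2 fixes flow; stroke at Sf2)
b1 |J2  (common-f at J2 fixed by 2)
b4 |J2  (J2 flow already set via bond 2)
b6 |J2  (1-jn J2 has f-setter on 2)
b0 |J1  (through GY1, causality inverts; strokes same side of GY1)
b5 |R2  (J1: bond 0 brought effort, rest push out)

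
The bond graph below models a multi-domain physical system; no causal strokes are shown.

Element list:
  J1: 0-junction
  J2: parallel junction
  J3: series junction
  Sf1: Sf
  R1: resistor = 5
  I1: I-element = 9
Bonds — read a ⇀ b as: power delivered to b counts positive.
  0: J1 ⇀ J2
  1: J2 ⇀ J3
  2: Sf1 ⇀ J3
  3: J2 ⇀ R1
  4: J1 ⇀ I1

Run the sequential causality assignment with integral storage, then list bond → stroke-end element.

#2 stroke at Sf1  (Sf1: flow source, stroke at near end)
#1 stroke at J3  (J3 flow already set via bond 2)
#4 stroke at I1  (I1 outputs flow p/I1)
#0 stroke at J1  (J1: last free bond brings effort in)
#3 stroke at J2  (J2: last free bond brings effort in)

#0 |J1
#1 |J3
#2 |Sf1
#3 |J2
#4 |I1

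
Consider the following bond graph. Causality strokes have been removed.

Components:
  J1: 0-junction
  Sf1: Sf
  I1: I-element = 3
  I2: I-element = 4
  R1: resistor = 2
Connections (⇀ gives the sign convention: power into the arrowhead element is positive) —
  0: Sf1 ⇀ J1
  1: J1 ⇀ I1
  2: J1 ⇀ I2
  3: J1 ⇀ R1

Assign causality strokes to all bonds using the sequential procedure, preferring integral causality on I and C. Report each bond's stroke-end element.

bond 0 stroke→Sf1
bond 1 stroke→I1
bond 2 stroke→I2
bond 3 stroke→J1

bond 0 stroke at Sf1  (Sf1: flow source, stroke at near end)
bond 1 stroke at I1  (I1 outputs flow p/I1)
bond 2 stroke at I2  (I2: I, integral causality)
bond 3 stroke at J1  (J1: last free bond brings effort in)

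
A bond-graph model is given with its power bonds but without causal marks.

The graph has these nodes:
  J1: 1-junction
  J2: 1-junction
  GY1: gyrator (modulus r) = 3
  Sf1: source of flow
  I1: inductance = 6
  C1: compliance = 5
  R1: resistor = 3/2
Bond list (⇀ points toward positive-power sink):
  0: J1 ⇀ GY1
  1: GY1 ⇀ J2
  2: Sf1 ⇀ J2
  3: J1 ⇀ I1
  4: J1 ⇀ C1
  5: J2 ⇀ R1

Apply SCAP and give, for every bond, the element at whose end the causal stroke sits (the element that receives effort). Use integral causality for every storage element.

bond 2 stroke→Sf1  (Sf1: flow source, stroke at near end)
bond 1 stroke→J2  (1-jn J2 has f-setter on 2)
bond 5 stroke→J2  (J2: bond 2 brought flow, rest push out)
bond 0 stroke→J1  (GY1: gyrator matches bond 1)
bond 3 stroke→I1  (I1: I, integral causality)
bond 4 stroke→J1  (J1 flow already set via bond 3)

β0 stroke→J1
β1 stroke→J2
β2 stroke→Sf1
β3 stroke→I1
β4 stroke→J1
β5 stroke→J2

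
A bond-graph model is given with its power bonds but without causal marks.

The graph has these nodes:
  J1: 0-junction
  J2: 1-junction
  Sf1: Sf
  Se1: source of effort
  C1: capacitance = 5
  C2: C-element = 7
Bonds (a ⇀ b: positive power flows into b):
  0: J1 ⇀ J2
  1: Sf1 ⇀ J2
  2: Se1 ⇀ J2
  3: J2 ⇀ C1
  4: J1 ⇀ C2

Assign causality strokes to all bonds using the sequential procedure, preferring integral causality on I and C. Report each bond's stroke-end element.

bond 0 stroke→J2
bond 1 stroke→Sf1
bond 2 stroke→J2
bond 3 stroke→J2
bond 4 stroke→J1

β1 stroke→Sf1  (Sf1: flow source, stroke at near end)
β2 stroke→J2  (Se1 fixes effort; stroke away)
β0 stroke→J2  (1-jn J2 has f-setter on 1)
β3 stroke→J2  (J2 flow already set via bond 1)
β4 stroke→J1  (closing 0-jn rule on J1)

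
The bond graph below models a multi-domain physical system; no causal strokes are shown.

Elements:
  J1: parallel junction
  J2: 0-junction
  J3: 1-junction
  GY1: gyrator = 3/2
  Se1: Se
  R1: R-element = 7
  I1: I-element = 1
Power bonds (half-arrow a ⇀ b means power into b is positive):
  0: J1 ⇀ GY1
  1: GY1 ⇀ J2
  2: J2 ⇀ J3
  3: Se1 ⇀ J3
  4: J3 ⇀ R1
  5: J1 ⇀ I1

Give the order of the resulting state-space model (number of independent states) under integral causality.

1  (I1 all integral)

bond 3 →J3  (Se1: effort source, stroke at far end)
bond 5 →I1  (prefer integral on I1)
bond 0 →J1  (closing 0-jn rule on J1)
bond 1 →J2  (through GY1, causality inverts; strokes same side of GY1)
bond 2 →J3  (J2 effort already set via bond 1)
bond 4 →R1  (closing 1-jn rule on J3)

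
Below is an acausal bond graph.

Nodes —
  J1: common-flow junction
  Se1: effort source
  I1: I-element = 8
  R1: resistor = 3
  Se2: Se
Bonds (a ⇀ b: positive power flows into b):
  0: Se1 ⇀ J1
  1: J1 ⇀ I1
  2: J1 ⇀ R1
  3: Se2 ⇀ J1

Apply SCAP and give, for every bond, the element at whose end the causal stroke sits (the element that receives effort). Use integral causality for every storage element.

b0 stroke at J1
b1 stroke at I1
b2 stroke at J1
b3 stroke at J1

β0 |J1  (Se1: effort source, stroke at far end)
β3 |J1  (Se2 (Se) sets effort on bond)
β1 |I1  (I1 outputs flow p/I1)
β2 |J1  (J1 flow already set via bond 1)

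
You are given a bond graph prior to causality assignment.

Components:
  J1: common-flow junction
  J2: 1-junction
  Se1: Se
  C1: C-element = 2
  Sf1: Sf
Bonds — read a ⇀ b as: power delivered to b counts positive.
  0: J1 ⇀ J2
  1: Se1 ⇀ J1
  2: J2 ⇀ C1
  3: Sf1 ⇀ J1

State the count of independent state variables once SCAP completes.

#1 stroke→J1  (Se1 fixes effort; stroke away)
#3 stroke→Sf1  (Sf1: flow source, stroke at near end)
#0 stroke→J1  (J1 flow already set via bond 3)
#2 stroke→J2  (J2: bond 0 brought flow, rest push out)

1  (C1 all integral)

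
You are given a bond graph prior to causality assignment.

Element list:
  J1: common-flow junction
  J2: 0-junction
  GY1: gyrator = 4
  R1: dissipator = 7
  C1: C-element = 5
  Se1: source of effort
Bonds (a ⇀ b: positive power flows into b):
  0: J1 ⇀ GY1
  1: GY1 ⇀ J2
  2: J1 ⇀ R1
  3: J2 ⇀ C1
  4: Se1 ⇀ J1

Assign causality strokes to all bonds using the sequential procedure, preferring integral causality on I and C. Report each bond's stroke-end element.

β0 →GY1
β1 →GY1
β2 →J1
β3 →J2
β4 →J1

β4 |J1  (source Se1 imposes e)
β3 |J2  (C1 outputs effort q/C1)
β1 |GY1  (J2: bond 3 brought effort, rest push out)
β0 |GY1  (through GY1, causality inverts; strokes same side of GY1)
β2 |J1  (J1: bond 0 brought flow, rest push out)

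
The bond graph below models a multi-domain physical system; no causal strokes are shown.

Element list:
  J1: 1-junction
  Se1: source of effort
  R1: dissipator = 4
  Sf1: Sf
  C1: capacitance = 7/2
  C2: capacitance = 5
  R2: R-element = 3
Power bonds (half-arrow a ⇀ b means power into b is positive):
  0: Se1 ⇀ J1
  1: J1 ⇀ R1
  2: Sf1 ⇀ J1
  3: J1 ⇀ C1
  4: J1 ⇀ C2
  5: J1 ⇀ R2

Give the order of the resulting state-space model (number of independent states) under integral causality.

2  (C1, C2 all integral)

#0 stroke→J1  (Se1 (Se) sets effort on bond)
#2 stroke→Sf1  (Sf1: flow source, stroke at near end)
#1 stroke→J1  (1-jn J1 has f-setter on 2)
#3 stroke→J1  (common-f at J1 fixed by 2)
#4 stroke→J1  (1-jn J1 has f-setter on 2)
#5 stroke→J1  (J1 flow already set via bond 2)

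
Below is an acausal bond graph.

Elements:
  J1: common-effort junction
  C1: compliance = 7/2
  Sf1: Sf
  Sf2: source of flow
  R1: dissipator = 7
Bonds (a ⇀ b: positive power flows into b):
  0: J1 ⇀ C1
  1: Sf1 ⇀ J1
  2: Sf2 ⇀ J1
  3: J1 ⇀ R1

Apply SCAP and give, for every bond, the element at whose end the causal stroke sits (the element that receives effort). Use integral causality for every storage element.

β1 stroke→Sf1  (source Sf1 imposes f)
β2 stroke→Sf2  (Sf2: flow source, stroke at near end)
β0 stroke→J1  (C1 integral (e out))
β3 stroke→R1  (J1 effort already set via bond 0)

b0 stroke at J1
b1 stroke at Sf1
b2 stroke at Sf2
b3 stroke at R1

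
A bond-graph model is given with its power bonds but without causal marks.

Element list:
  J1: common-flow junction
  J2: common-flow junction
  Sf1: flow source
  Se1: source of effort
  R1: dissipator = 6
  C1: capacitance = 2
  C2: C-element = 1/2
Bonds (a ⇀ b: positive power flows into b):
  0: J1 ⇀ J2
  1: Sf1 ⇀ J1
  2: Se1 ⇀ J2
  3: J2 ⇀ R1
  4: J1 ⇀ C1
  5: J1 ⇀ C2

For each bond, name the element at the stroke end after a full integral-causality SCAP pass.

β1 →Sf1  (Sf1 fixes flow; stroke at Sf1)
β2 →J2  (Se1: effort source, stroke at far end)
β0 →J1  (common-f at J1 fixed by 1)
β4 →J1  (common-f at J1 fixed by 1)
β5 →J1  (common-f at J1 fixed by 1)
β3 →J2  (J2: bond 0 brought flow, rest push out)

bond 0 stroke→J1
bond 1 stroke→Sf1
bond 2 stroke→J2
bond 3 stroke→J2
bond 4 stroke→J1
bond 5 stroke→J1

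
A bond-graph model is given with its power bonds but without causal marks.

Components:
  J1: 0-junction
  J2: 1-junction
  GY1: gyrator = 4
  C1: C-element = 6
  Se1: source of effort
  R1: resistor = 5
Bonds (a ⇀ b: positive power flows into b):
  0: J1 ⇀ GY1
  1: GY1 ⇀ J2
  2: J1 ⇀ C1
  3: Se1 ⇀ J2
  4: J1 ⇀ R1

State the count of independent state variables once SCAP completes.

1  (C1 all integral)

#3 stroke→J2  (Se1: effort source, stroke at far end)
#1 stroke→GY1  (J2: last free bond brings flow in)
#0 stroke→GY1  (GY1 both-in/both-out from 1)
#2 stroke→J1  (prefer integral on C1)
#4 stroke→R1  (J1 effort already set via bond 2)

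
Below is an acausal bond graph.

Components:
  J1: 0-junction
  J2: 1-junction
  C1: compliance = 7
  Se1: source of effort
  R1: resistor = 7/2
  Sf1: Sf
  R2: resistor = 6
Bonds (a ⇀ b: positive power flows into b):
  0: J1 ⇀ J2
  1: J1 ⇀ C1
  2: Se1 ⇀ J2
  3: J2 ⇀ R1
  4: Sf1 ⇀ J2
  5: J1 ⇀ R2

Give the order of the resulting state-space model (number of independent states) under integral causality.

1  (C1 all integral)

β2 stroke at J2  (Se1 fixes effort; stroke away)
β4 stroke at Sf1  (Sf1 fixes flow; stroke at Sf1)
β0 stroke at J2  (J2 flow already set via bond 4)
β3 stroke at J2  (1-jn J2 has f-setter on 4)
β1 stroke at J1  (C1: C, integral causality)
β5 stroke at R2  (J1: bond 1 brought effort, rest push out)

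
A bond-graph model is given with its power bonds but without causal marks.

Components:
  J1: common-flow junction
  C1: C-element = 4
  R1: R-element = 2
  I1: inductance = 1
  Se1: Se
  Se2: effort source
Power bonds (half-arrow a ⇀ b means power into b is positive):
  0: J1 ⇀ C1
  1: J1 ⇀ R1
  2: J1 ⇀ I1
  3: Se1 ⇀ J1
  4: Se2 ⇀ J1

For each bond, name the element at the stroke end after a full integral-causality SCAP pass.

bond 3 stroke at J1  (Se1 fixes effort; stroke away)
bond 4 stroke at J1  (source Se2 imposes e)
bond 0 stroke at J1  (C1 integral (e out))
bond 2 stroke at I1  (I1 integral (f out))
bond 1 stroke at J1  (common-f at J1 fixed by 2)

#0 stroke at J1
#1 stroke at J1
#2 stroke at I1
#3 stroke at J1
#4 stroke at J1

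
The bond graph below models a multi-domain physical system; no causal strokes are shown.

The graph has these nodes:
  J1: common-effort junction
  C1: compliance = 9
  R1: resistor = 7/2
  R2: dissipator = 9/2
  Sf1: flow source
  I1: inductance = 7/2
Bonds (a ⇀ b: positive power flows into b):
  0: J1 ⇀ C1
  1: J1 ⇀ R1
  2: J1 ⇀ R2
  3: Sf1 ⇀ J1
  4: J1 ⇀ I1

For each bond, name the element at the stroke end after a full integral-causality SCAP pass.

β3 stroke at Sf1  (Sf1 fixes flow; stroke at Sf1)
β0 stroke at J1  (C1 outputs effort q/C1)
β1 stroke at R1  (J1 effort already set via bond 0)
β2 stroke at R2  (J1: bond 0 brought effort, rest push out)
β4 stroke at I1  (common-e at J1 fixed by 0)

#0 stroke at J1
#1 stroke at R1
#2 stroke at R2
#3 stroke at Sf1
#4 stroke at I1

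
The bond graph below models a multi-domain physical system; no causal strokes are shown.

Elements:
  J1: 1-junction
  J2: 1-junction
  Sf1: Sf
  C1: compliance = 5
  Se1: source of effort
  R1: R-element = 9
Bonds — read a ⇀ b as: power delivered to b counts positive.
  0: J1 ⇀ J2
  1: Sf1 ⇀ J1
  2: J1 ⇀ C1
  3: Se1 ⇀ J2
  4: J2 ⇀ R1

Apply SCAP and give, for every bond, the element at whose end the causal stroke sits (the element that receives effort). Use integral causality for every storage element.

b1 →Sf1  (Sf1 (Sf) sets flow on bond)
b3 →J2  (Se1 (Se) sets effort on bond)
b0 →J1  (J1 flow already set via bond 1)
b2 →J1  (1-jn J1 has f-setter on 1)
b4 →J2  (1-jn J2 has f-setter on 0)

#0 stroke at J1
#1 stroke at Sf1
#2 stroke at J1
#3 stroke at J2
#4 stroke at J2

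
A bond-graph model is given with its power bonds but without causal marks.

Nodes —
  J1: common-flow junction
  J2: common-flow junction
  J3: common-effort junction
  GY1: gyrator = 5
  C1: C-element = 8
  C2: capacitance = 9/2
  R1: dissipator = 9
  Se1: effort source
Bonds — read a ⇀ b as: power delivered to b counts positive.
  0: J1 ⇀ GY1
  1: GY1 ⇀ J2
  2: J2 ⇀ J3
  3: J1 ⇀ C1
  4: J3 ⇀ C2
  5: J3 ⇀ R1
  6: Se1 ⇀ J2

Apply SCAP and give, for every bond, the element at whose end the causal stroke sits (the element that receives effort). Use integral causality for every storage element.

bond 0 stroke→GY1
bond 1 stroke→GY1
bond 2 stroke→J2
bond 3 stroke→J1
bond 4 stroke→J3
bond 5 stroke→R1
bond 6 stroke→J2

#6 |J2  (Se1 fixes effort; stroke away)
#3 |J1  (C1 outputs effort q/C1)
#0 |GY1  (J1: last free bond brings flow in)
#1 |GY1  (GY GY1: same side as bond 0)
#2 |J2  (J2: bond 1 brought flow, rest push out)
#4 |J3  (prefer integral on C2)
#5 |R1  (0-jn J3 has e-setter on 4)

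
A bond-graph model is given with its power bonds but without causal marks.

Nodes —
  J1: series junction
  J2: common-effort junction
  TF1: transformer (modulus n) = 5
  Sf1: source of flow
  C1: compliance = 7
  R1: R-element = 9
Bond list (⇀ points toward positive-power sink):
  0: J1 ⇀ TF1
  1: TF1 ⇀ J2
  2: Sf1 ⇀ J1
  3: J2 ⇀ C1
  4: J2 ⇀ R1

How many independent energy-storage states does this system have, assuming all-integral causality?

1  (C1 all integral)

b2 stroke at Sf1  (source Sf1 imposes f)
b0 stroke at J1  (J1 flow already set via bond 2)
b1 stroke at TF1  (TF TF1: opposite of bond 0)
b3 stroke at J2  (prefer integral on C1)
b4 stroke at R1  (J2 effort already set via bond 3)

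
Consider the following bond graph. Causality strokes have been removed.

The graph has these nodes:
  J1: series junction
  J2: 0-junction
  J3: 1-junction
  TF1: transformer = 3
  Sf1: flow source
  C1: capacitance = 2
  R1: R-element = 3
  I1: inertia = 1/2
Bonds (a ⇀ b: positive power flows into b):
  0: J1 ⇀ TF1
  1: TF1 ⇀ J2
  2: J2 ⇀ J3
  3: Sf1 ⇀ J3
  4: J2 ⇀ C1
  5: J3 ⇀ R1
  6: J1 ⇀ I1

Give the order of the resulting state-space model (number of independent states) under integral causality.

2  (C1, I1 all integral)

#3 →Sf1  (source Sf1 imposes f)
#2 →J3  (common-f at J3 fixed by 3)
#5 →J3  (J3: bond 3 brought flow, rest push out)
#4 →J2  (C1 outputs effort q/C1)
#1 →TF1  (J2 effort already set via bond 4)
#0 →J1  (TF TF1: opposite of bond 1)
#6 →I1  (J1: last free bond brings flow in)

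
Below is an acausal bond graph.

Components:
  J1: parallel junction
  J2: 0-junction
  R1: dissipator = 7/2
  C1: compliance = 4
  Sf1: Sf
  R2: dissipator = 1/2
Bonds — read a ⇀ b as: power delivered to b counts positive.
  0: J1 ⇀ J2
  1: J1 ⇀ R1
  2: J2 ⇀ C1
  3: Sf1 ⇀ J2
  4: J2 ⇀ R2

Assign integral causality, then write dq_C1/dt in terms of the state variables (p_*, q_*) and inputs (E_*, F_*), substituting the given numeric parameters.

β3 →Sf1  (Sf1 fixes flow; stroke at Sf1)
β2 →J2  (C1 integral (e out))
β0 →J1  (J2 effort already set via bond 2)
β4 →R2  (J2: bond 2 brought effort, rest push out)
β1 →R1  (0-jn J1 has e-setter on 0)

dq_C1/dt = F_Sf1 - 4*q_C1/7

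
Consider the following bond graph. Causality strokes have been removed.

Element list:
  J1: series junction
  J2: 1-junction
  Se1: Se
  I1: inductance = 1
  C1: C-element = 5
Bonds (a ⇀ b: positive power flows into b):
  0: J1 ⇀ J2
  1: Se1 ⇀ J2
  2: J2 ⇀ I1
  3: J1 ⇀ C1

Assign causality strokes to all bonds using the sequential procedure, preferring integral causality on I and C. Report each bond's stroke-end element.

b1 |J2  (Se1 fixes effort; stroke away)
b2 |I1  (prefer integral on I1)
b0 |J2  (1-jn J2 has f-setter on 2)
b3 |J1  (common-f at J1 fixed by 0)

β0 stroke at J2
β1 stroke at J2
β2 stroke at I1
β3 stroke at J1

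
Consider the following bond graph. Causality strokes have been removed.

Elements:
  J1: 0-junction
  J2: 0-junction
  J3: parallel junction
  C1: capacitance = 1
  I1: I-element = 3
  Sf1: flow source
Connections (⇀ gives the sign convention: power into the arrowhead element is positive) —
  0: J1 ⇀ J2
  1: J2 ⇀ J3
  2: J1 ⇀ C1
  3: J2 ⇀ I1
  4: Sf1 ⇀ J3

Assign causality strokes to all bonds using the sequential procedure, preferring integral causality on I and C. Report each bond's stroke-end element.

b4 stroke→Sf1  (Sf1 (Sf) sets flow on bond)
b1 stroke→J3  (closing 0-jn rule on J3)
b2 stroke→J1  (C1 outputs effort q/C1)
b0 stroke→J2  (J1: bond 2 brought effort, rest push out)
b3 stroke→I1  (common-e at J2 fixed by 0)

bond 0 |J2
bond 1 |J3
bond 2 |J1
bond 3 |I1
bond 4 |Sf1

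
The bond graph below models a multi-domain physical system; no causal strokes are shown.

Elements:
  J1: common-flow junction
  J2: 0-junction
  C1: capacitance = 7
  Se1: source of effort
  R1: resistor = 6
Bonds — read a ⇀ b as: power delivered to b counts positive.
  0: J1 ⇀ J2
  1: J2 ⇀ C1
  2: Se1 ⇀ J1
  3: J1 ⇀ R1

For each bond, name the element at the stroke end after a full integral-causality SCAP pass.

bond 0 stroke at J1
bond 1 stroke at J2
bond 2 stroke at J1
bond 3 stroke at R1

bond 2 →J1  (Se1 (Se) sets effort on bond)
bond 1 →J2  (C1 integral (e out))
bond 0 →J1  (common-e at J2 fixed by 1)
bond 3 →R1  (J1 needs exactly one f-in)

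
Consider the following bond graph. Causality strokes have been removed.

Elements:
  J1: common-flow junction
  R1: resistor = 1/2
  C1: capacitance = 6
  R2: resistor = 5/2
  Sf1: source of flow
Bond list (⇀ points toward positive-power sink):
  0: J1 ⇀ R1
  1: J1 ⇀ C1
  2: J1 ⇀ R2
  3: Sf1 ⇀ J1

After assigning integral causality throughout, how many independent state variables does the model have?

b3 |Sf1  (Sf1: flow source, stroke at near end)
b0 |J1  (common-f at J1 fixed by 3)
b1 |J1  (J1: bond 3 brought flow, rest push out)
b2 |J1  (J1: bond 3 brought flow, rest push out)

1  (C1 all integral)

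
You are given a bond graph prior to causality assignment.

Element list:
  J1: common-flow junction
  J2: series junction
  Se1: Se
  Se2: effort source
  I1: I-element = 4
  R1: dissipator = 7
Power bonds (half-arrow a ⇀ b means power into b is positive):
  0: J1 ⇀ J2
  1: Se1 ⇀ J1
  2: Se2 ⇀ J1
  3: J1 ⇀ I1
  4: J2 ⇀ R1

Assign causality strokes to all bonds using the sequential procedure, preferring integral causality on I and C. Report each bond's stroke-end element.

#1 stroke at J1  (source Se1 imposes e)
#2 stroke at J1  (Se2 fixes effort; stroke away)
#3 stroke at I1  (I1 outputs flow p/I1)
#0 stroke at J1  (1-jn J1 has f-setter on 3)
#4 stroke at J2  (J2: bond 0 brought flow, rest push out)

#0 stroke→J1
#1 stroke→J1
#2 stroke→J1
#3 stroke→I1
#4 stroke→J2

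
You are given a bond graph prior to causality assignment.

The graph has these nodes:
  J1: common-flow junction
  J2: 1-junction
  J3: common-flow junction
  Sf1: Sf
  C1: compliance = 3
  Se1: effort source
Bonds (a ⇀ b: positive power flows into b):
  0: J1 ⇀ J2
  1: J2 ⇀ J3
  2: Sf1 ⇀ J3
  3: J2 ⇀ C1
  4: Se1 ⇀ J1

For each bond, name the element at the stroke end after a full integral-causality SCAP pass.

bond 2 stroke→Sf1  (Sf1 fixes flow; stroke at Sf1)
bond 4 stroke→J1  (Se1 fixes effort; stroke away)
bond 0 stroke→J2  (J1 needs exactly one f-in)
bond 1 stroke→J3  (J3: bond 2 brought flow, rest push out)
bond 3 stroke→J2  (1-jn J2 has f-setter on 1)

#0 stroke at J2
#1 stroke at J3
#2 stroke at Sf1
#3 stroke at J2
#4 stroke at J1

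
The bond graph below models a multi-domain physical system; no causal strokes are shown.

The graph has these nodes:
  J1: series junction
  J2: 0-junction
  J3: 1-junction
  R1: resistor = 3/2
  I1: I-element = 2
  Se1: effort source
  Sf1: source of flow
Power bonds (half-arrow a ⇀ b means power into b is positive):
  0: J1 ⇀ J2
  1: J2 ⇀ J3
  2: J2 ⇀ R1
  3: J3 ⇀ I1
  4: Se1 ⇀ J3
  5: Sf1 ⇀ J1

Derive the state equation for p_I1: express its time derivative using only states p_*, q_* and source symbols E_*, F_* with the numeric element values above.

#4 stroke at J3  (source Se1 imposes e)
#5 stroke at Sf1  (Sf1: flow source, stroke at near end)
#0 stroke at J1  (common-f at J1 fixed by 5)
#3 stroke at I1  (prefer integral on I1)
#1 stroke at J3  (J3 flow already set via bond 3)
#2 stroke at J2  (closing 0-jn rule on J2)

dp_I1/dt = E_Se1 + 3*F_Sf1/2 - 3*p_I1/4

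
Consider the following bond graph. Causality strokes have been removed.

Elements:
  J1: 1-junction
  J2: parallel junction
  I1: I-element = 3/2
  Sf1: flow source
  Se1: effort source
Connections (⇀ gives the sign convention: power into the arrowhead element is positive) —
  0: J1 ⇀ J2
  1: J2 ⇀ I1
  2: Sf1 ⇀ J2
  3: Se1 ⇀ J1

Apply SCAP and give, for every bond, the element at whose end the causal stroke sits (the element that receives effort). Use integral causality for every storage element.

#2 stroke at Sf1  (Sf1 (Sf) sets flow on bond)
#3 stroke at J1  (source Se1 imposes e)
#0 stroke at J2  (J1: last free bond brings flow in)
#1 stroke at I1  (common-e at J2 fixed by 0)

β0 |J2
β1 |I1
β2 |Sf1
β3 |J1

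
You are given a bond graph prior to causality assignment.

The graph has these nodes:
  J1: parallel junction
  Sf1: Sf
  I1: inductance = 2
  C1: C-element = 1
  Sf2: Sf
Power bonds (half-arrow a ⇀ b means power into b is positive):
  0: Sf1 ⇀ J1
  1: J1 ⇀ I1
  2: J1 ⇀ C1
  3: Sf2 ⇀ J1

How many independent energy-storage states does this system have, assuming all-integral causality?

bond 0 stroke at Sf1  (Sf1: flow source, stroke at near end)
bond 3 stroke at Sf2  (source Sf2 imposes f)
bond 1 stroke at I1  (I1: I, integral causality)
bond 2 stroke at J1  (J1: last free bond brings effort in)

2  (C1, I1 all integral)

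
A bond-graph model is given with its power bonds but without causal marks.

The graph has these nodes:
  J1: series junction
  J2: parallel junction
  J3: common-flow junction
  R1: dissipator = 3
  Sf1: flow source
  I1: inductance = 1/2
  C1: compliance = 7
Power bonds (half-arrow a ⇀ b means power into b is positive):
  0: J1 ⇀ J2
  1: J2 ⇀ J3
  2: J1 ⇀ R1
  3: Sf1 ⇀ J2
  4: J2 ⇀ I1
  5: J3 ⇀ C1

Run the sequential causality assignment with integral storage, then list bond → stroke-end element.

b0 →J1
b1 →J2
b2 →R1
b3 →Sf1
b4 →I1
b5 →J3

#3 |Sf1  (source Sf1 imposes f)
#4 |I1  (I1 integral (f out))
#5 |J3  (C1 integral (e out))
#1 |J2  (closing 1-jn rule on J3)
#0 |J1  (J2: bond 1 brought effort, rest push out)
#2 |R1  (J1 needs exactly one f-in)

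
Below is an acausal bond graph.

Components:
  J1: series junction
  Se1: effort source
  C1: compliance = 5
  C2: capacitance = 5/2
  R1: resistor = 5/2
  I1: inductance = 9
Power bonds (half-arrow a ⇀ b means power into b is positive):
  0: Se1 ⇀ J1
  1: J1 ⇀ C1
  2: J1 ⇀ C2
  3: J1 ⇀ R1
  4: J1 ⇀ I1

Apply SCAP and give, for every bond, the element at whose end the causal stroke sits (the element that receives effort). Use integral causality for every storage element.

bond 0 |J1
bond 1 |J1
bond 2 |J1
bond 3 |J1
bond 4 |I1

bond 0 |J1  (Se1 (Se) sets effort on bond)
bond 1 |J1  (prefer integral on C1)
bond 2 |J1  (C2: C, integral causality)
bond 4 |I1  (I1 integral (f out))
bond 3 |J1  (J1 flow already set via bond 4)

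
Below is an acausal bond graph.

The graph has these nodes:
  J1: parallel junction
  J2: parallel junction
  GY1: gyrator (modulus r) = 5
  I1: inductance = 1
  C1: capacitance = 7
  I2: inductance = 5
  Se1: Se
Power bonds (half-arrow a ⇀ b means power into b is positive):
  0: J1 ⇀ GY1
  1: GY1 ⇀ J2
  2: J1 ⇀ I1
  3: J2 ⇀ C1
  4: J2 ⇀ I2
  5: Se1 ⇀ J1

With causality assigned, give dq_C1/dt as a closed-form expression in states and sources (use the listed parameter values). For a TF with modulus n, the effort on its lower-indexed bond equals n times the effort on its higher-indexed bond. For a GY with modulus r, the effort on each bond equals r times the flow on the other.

bond 5 stroke→J1  (source Se1 imposes e)
bond 0 stroke→GY1  (common-e at J1 fixed by 5)
bond 2 stroke→I1  (common-e at J1 fixed by 5)
bond 1 stroke→GY1  (GY1 both-in/both-out from 0)
bond 3 stroke→J2  (C1: C, integral causality)
bond 4 stroke→I2  (J2 effort already set via bond 3)

dq_C1/dt = E_Se1/5 - p_I2/5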